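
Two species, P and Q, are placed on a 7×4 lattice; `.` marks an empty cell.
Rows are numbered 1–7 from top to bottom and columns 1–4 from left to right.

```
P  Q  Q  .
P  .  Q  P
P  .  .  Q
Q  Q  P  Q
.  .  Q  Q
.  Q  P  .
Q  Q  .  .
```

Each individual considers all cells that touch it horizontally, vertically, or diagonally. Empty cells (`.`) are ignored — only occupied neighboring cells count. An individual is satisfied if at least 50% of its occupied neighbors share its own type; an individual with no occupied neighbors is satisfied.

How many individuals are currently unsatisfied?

Row 1: (1,1)P 1/2 ok · (1,2)Q 2/4 ok · (1,3)Q 2/3 ok
Row 2: (2,1)P 2/3 ok · (2,3)Q 3/4 ok · (2,4)P 0/3 unhappy
Row 3: (3,1)P 1/3 unhappy · (3,4)Q 2/4 ok
Row 4: (4,1)Q 1/2 ok · (4,2)Q 2/4 ok · (4,3)P 0/5 unhappy · (4,4)Q 3/4 ok
Row 5: (5,3)Q 4/6 ok · (5,4)Q 2/4 ok
Row 6: (6,2)Q 3/4 ok · (6,3)P 0/4 unhappy
Row 7: (7,1)Q 2/2 ok · (7,2)Q 2/3 ok
Unsatisfied: (2,4), (3,1), (4,3), (6,3) — 4 in total.

4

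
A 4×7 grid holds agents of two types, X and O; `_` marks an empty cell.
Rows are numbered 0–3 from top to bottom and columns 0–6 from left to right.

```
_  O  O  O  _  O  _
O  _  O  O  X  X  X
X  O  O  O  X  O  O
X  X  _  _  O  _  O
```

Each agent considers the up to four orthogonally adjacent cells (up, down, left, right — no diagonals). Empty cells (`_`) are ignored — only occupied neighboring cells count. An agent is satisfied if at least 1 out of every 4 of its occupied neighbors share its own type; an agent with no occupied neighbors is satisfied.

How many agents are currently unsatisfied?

Row 0: (0,1)O 1/1 ✓ · (0,2)O 3/3 ✓ · (0,3)O 2/2 ✓ · (0,5)O 0/1 ✗
Row 1: (1,0)O 0/1 ✗ · (1,2)O 3/3 ✓ · (1,3)O 3/4 ✓ · (1,4)X 2/3 ✓ · (1,5)X 2/4 ✓ · (1,6)X 1/2 ✓
Row 2: (2,0)X 1/3 ✓ · (2,1)O 1/3 ✓ · (2,2)O 3/3 ✓ · (2,3)O 2/3 ✓ · (2,4)X 1/4 ✓ · (2,5)O 1/3 ✓ · (2,6)O 2/3 ✓
Row 3: (3,0)X 2/2 ✓ · (3,1)X 1/2 ✓ · (3,4)O 0/1 ✗ · (3,6)O 1/1 ✓
Unsatisfied: (0,5), (1,0), (3,4) — 3 in total.

3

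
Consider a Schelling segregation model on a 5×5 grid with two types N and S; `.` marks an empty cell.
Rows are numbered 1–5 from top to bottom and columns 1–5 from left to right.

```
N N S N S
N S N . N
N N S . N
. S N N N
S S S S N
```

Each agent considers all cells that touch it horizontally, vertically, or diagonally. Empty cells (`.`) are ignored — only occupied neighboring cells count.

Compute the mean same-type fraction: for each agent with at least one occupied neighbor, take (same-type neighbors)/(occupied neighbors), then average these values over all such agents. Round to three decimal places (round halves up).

0.547

Row 1: (1,1)N 2/3 · (1,2)N 3/5 · (1,3)S 1/4 · (1,4)N 2/4 · (1,5)S 0/2
Row 2: (2,1)N 4/5 · (2,2)S 2/8 · (2,3)N 3/6 · (2,5)N 2/3
Row 3: (3,1)N 2/4 · (3,2)N 4/7 · (3,3)S 2/6 · (3,5)N 3/3
Row 4: (4,2)S 4/7 · (4,3)N 2/7 · (4,4)N 4/7 · (4,5)N 3/4
Row 5: (5,1)S 2/2 · (5,2)S 3/4 · (5,3)S 3/5 · (5,4)S 1/5 · (5,5)N 2/3
Sum over 22 agents: 2/3 + 3/5 + 1/4 + 2/4 + 0/2 + 4/5 + 2/8 + 3/6 + 2/3 + 2/4 + 4/7 + 2/6 + 3/3 + 4/7 + 2/7 + 4/7 + 3/4 + 2/2 + 3/4 + 3/5 + 1/5 + 2/3 = 361/30; mean = 361/30 ÷ 22 = 361/660 = 0.546969… → 0.547.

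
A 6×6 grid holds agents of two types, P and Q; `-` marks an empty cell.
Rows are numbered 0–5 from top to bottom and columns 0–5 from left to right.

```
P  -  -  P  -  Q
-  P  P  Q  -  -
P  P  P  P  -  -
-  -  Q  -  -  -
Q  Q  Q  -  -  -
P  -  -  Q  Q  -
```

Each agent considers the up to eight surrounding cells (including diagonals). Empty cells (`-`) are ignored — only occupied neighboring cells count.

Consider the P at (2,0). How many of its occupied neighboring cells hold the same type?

2

Occupied neighbors of (2,0): (1,1)=P, (2,1)=P.
Same type (P): 2 of 2.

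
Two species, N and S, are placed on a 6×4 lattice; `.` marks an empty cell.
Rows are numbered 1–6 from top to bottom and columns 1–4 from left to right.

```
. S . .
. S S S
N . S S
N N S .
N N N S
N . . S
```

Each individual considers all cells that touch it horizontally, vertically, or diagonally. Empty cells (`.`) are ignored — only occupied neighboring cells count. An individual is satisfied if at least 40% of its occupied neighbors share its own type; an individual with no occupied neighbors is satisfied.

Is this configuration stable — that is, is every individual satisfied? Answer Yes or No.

Row 1: (1,2)S 2/2 satisfied
Row 2: (2,2)S 3/4 satisfied · (2,3)S 5/5 satisfied · (2,4)S 3/3 satisfied
Row 3: (3,1)N 2/3 satisfied · (3,3)S 5/6 satisfied · (3,4)S 4/4 satisfied
Row 4: (4,1)N 4/4 satisfied · (4,2)N 5/7 satisfied · (4,3)S 3/6 satisfied
Row 5: (5,1)N 4/4 satisfied · (5,2)N 5/6 satisfied · (5,3)N 2/5 satisfied · (5,4)S 2/3 satisfied
Row 6: (6,1)N 2/2 satisfied · (6,4)S 1/2 satisfied
All meet the threshold, so the configuration is stable.

Yes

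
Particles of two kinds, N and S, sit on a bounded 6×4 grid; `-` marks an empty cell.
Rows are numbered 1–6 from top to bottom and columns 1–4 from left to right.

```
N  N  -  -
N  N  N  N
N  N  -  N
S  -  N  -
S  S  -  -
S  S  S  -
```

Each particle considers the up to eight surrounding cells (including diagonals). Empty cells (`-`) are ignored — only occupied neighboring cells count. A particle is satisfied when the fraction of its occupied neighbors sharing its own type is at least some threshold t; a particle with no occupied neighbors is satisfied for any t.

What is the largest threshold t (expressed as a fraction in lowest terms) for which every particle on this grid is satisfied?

1/2

(1,1)N 3/3
(1,2)N 4/4
(2,1)N 5/5
(2,2)N 6/6
(2,3)N 5/5
(2,4)N 2/2
(3,1)N 3/4
(3,2)N 5/6
(3,4)N 3/3
(4,1)S 2/4
(4,3)N 2/3
(5,1)S 4/4
(5,2)S 5/6
(6,1)S 3/3
(6,2)S 4/4
(6,3)S 2/2
The smallest same-type fraction is 2/4 at (4,1), which reduces to 1/2. Any threshold above that leaves this particle unsatisfied.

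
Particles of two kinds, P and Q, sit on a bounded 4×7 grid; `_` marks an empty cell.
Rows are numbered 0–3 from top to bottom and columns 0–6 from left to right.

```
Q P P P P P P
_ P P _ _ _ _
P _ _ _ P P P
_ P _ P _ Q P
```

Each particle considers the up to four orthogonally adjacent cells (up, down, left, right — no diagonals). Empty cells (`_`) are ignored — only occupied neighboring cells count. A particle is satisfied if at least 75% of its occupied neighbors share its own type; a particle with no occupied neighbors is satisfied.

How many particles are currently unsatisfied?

5

Row 0: (0,0)Q 0/1 unhappy · (0,1)P 2/3 unhappy · (0,2)P 3/3 ok · (0,3)P 2/2 ok · (0,4)P 2/2 ok · (0,5)P 2/2 ok · (0,6)P 1/1 ok
Row 1: (1,1)P 2/2 ok · (1,2)P 2/2 ok
Row 2: (2,0)P 0/0 ok · (2,4)P 1/1 ok · (2,5)P 2/3 unhappy · (2,6)P 2/2 ok
Row 3: (3,1)P 0/0 ok · (3,3)P 0/0 ok · (3,5)Q 0/2 unhappy · (3,6)P 1/2 unhappy
Unsatisfied: (0,0), (0,1), (2,5), (3,5), (3,6) — 5 in total.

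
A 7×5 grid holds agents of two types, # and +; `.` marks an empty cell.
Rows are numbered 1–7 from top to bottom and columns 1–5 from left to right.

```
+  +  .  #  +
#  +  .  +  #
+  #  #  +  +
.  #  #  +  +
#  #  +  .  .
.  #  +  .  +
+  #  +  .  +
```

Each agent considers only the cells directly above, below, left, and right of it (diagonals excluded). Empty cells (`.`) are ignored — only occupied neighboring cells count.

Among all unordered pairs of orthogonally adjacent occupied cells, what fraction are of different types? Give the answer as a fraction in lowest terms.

17/35

Scan each occupied cell's neighbors to the right and below so each pair is counted once.
From row 1: 4 unlike of 6 pairs (running 4/6).
From row 2: 5 unlike of 6 pairs (running 9/12).
From row 3: 2 unlike of 8 pairs (running 11/20).
From row 4: 2 unlike of 5 pairs (running 13/25).
From row 5: 1 unlike of 4 pairs (running 14/29).
From row 6: 1 unlike of 4 pairs (running 15/33).
From row 7: 2 unlike of 2 pairs (running 17/35).
Total adjacent occupied pairs: 35; unlike-type pairs: 17.
17/35 is already in lowest terms.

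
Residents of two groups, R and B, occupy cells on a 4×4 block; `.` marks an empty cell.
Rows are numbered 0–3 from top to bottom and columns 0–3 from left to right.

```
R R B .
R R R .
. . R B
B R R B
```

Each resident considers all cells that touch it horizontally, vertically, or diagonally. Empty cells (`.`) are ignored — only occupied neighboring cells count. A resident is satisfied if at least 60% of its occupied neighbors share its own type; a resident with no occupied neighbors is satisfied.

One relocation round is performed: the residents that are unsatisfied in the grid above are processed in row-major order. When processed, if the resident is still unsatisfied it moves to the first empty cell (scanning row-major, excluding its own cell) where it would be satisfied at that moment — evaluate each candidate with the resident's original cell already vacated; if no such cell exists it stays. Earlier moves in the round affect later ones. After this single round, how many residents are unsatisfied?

Initially unsatisfied (in order): (0,2), (2,3), (3,0), (3,2), (3,3).
  (0,2): no empty cell satisfies it; stays.
  (2,3): no empty cell satisfies it; stays.
  (3,0): no empty cell satisfies it; stays.
  (3,2) → (2,0).
  (3,3): no empty cell satisfies it; stays.
Resulting grid:
R R B .
R R R .
R . R B
B R . B
Unsatisfied now: (0,2), (2,3), (3,0), (3,3).

4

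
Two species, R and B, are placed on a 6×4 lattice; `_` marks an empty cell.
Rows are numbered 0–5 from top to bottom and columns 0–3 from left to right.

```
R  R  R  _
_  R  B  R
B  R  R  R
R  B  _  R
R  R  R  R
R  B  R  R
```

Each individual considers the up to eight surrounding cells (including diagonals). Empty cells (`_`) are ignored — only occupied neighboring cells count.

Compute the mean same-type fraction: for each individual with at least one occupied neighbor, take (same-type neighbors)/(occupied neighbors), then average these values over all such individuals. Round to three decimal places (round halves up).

Row 0: (0,0)R 2/2 · (0,1)R 3/4 · (0,2)R 3/4
Row 1: (1,1)R 5/7 · (1,2)B 0/7 · (1,3)R 3/4
Row 2: (2,0)B 1/4 · (2,1)R 3/6 · (2,2)R 5/7 · (2,3)R 3/4
Row 3: (3,0)R 3/5 · (3,1)B 1/7 · (3,3)R 4/4
Row 4: (4,0)R 3/5 · (4,1)R 5/7 · (4,2)R 5/7 · (4,3)R 4/4
Row 5: (5,0)R 2/3 · (5,1)B 0/5 · (5,2)R 4/5 · (5,3)R 3/3
Sum over 21 individuals: 2/2 + 3/4 + 3/4 + 5/7 + 0/7 + 3/4 + 1/4 + 3/6 + 5/7 + 3/4 + 3/5 + 1/7 + 4/4 + 3/5 + 5/7 + 5/7 + 4/4 + 2/3 + 0/5 + 4/5 + 3/3 = 161/12; mean = 161/12 ÷ 21 = 23/36 = 0.638888… → 0.639.

0.639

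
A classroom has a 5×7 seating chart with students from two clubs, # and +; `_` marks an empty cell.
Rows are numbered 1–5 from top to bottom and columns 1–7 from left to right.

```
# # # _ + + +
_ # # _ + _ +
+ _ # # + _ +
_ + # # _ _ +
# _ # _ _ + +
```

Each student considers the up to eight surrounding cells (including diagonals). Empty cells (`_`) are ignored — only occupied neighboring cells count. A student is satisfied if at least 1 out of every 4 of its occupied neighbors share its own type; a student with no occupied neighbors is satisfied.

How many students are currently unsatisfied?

2

Row 1: (1,1)# 2/2 satisfied · (1,2)# 4/4 satisfied · (1,3)# 3/3 satisfied · (1,5)+ 2/2 satisfied · (1,6)+ 4/4 satisfied · (1,7)+ 2/2 satisfied
Row 2: (2,2)# 5/6 satisfied · (2,3)# 5/5 satisfied · (2,5)+ 3/4 satisfied · (2,7)+ 3/3 satisfied
Row 3: (3,1)+ 1/2 satisfied · (3,3)# 5/6 satisfied · (3,4)# 4/6 satisfied · (3,5)+ 1/3 satisfied · (3,7)+ 2/2 satisfied
Row 4: (4,2)+ 1/5 not · (4,3)# 4/5 satisfied · (4,4)# 4/5 satisfied · (4,7)+ 3/3 satisfied
Row 5: (5,1)# 0/1 not · (5,3)# 2/3 satisfied · (5,6)+ 2/2 satisfied · (5,7)+ 2/2 satisfied
Unsatisfied: (4,2), (5,1) — 2 in total.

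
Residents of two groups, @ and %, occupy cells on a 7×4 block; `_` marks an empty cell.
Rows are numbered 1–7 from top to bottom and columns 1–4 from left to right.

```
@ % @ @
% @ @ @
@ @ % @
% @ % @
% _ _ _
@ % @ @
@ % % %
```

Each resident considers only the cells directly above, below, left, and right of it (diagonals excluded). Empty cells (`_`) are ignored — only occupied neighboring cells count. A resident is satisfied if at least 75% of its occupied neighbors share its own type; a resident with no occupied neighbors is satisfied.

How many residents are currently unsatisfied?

(1,1)@ 0/2 unhappy
(1,2)% 0/3 unhappy
(1,3)@ 2/3 unhappy
(1,4)@ 2/2 ok
(2,1)% 0/3 unhappy
(2,2)@ 2/4 unhappy
(2,3)@ 3/4 ok
(2,4)@ 3/3 ok
(3,1)@ 1/3 unhappy
(3,2)@ 3/4 ok
(3,3)% 1/4 unhappy
(3,4)@ 2/3 unhappy
(4,1)% 1/3 unhappy
(4,2)@ 1/3 unhappy
(4,3)% 1/3 unhappy
(4,4)@ 1/2 unhappy
(5,1)% 1/2 unhappy
(6,1)@ 1/3 unhappy
(6,2)% 1/3 unhappy
(6,3)@ 1/3 unhappy
(6,4)@ 1/2 unhappy
(7,1)@ 1/2 unhappy
(7,2)% 2/3 unhappy
(7,3)% 2/3 unhappy
(7,4)% 1/2 unhappy
Unsatisfied: (1,1), (1,2), (1,3), (2,1), (2,2), (3,1), (3,3), (3,4), (4,1), (4,2), (4,3), (4,4), (5,1), (6,1), (6,2), (6,3), (6,4), (7,1), (7,2), (7,3), (7,4) — 21 in total.

21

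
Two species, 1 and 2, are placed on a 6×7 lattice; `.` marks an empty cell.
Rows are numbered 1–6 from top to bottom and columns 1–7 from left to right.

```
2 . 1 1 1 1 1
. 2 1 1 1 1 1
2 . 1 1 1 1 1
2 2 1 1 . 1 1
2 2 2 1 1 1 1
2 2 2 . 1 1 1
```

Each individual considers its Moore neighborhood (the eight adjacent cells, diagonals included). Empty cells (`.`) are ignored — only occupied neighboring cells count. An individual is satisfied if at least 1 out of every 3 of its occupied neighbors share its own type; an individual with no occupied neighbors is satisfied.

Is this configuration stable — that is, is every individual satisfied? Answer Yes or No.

(1,1)2 1/1 ✓
(1,3)1 3/4 ✓
(1,4)1 5/5 ✓
(1,5)1 5/5 ✓
(1,6)1 5/5 ✓
(1,7)1 3/3 ✓
(2,2)2 2/5 ✓
(2,3)1 5/6 ✓
(2,4)1 8/8 ✓
(2,5)1 8/8 ✓
(2,6)1 8/8 ✓
(2,7)1 5/5 ✓
(3,1)2 3/3 ✓
(3,3)1 5/7 ✓
(3,4)1 7/7 ✓
(3,5)1 7/7 ✓
(3,6)1 7/7 ✓
(3,7)1 5/5 ✓
(4,1)2 4/4 ✓
(4,2)2 5/7 ✓
(4,3)1 4/7 ✓
(4,4)1 6/7 ✓
(4,6)1 7/7 ✓
(4,7)1 5/5 ✓
(5,1)2 5/5 ✓
(5,2)2 7/8 ✓
(5,3)2 4/7 ✓
(5,4)1 4/6 ✓
(5,5)1 6/6 ✓
(5,6)1 7/7 ✓
(5,7)1 5/5 ✓
(6,1)2 3/3 ✓
(6,2)2 5/5 ✓
(6,3)2 3/4 ✓
(6,5)1 4/4 ✓
(6,6)1 5/5 ✓
(6,7)1 3/3 ✓
All meet the threshold, so the configuration is stable.

Yes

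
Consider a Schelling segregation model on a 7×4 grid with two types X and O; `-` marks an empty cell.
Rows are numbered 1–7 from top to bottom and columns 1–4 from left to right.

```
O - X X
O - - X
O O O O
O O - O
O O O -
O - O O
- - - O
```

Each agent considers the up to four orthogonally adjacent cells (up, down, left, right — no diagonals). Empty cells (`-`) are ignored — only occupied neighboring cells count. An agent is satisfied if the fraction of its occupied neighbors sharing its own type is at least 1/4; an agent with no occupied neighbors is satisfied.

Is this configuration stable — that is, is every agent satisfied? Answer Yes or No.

Row 1: (1,1)O 1/1 satisfied · (1,3)X 1/1 satisfied · (1,4)X 2/2 satisfied
Row 2: (2,1)O 2/2 satisfied · (2,4)X 1/2 satisfied
Row 3: (3,1)O 3/3 satisfied · (3,2)O 3/3 satisfied · (3,3)O 2/2 satisfied · (3,4)O 2/3 satisfied
Row 4: (4,1)O 3/3 satisfied · (4,2)O 3/3 satisfied · (4,4)O 1/1 satisfied
Row 5: (5,1)O 3/3 satisfied · (5,2)O 3/3 satisfied · (5,3)O 2/2 satisfied
Row 6: (6,1)O 1/1 satisfied · (6,3)O 2/2 satisfied · (6,4)O 2/2 satisfied
Row 7: (7,4)O 1/1 satisfied
All meet the threshold, so the configuration is stable.

Yes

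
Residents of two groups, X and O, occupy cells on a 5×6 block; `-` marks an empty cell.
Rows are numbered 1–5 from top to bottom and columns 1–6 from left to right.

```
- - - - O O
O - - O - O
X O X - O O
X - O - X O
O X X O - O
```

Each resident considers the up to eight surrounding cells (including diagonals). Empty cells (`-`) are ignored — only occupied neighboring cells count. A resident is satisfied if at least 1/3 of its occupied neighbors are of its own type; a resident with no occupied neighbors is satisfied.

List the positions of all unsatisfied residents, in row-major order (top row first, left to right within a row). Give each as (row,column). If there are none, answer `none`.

(3,3), (4,5), (5,1)

Row 1: (1,5)O 3/3 ok · (1,6)O 2/2 ok
Row 2: (2,1)O 1/2 ok · (2,4)O 2/3 ok · (2,6)O 4/4 ok
Row 3: (3,1)X 1/3 ok · (3,2)O 2/5 ok · (3,3)X 0/3 unhappy · (3,5)O 4/5 ok · (3,6)O 3/4 ok
Row 4: (4,1)X 2/4 ok · (4,3)O 2/5 ok · (4,5)X 0/5 unhappy · (4,6)O 3/4 ok
Row 5: (5,1)O 0/2 unhappy · (5,2)X 2/4 ok · (5,3)X 1/3 ok · (5,4)O 1/3 ok · (5,6)O 1/2 ok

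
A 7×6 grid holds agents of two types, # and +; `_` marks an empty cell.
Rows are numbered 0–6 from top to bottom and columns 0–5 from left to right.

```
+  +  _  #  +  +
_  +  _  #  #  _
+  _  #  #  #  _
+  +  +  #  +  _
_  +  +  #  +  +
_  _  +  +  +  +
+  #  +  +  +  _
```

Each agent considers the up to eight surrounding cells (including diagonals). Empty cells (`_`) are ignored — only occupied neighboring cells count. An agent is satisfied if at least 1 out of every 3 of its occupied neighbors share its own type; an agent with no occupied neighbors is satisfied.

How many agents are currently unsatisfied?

Row 0: (0,0)+ 2/2 ok · (0,1)+ 2/2 ok · (0,3)# 2/3 ok · (0,4)+ 1/4 unhappy · (0,5)+ 1/2 ok
Row 1: (1,1)+ 3/4 ok · (1,3)# 5/6 ok · (1,4)# 4/6 ok
Row 2: (2,0)+ 3/3 ok · (2,2)# 3/6 ok · (2,3)# 5/7 ok · (2,4)# 4/5 ok
Row 3: (3,0)+ 3/3 ok · (3,1)+ 5/6 ok · (3,2)+ 3/7 ok · (3,3)# 4/8 ok · (3,4)+ 2/6 ok
Row 4: (4,1)+ 5/5 ok · (4,2)+ 5/7 ok · (4,3)# 1/8 unhappy · (4,4)+ 5/7 ok · (4,5)+ 4/4 ok
Row 5: (5,2)+ 5/7 ok · (5,3)+ 7/8 ok · (5,4)+ 6/7 ok · (5,5)+ 4/4 ok
Row 6: (6,0)+ 0/1 unhappy · (6,1)# 0/3 unhappy · (6,2)+ 3/4 ok · (6,3)+ 5/5 ok · (6,4)+ 4/4 ok
Unsatisfied: (0,4), (4,3), (6,0), (6,1) — 4 in total.

4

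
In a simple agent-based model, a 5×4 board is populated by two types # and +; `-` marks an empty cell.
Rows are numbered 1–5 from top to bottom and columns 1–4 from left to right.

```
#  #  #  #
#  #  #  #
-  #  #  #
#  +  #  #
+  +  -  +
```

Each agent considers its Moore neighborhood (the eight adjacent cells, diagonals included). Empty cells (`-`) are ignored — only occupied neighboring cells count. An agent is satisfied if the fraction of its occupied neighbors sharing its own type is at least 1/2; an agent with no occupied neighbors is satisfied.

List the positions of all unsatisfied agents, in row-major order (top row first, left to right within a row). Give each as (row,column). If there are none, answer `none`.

(1,1)# 3/3 satisfied
(1,2)# 5/5 satisfied
(1,3)# 5/5 satisfied
(1,4)# 3/3 satisfied
(2,1)# 4/4 satisfied
(2,2)# 7/7 satisfied
(2,3)# 8/8 satisfied
(2,4)# 5/5 satisfied
(3,2)# 6/7 satisfied
(3,3)# 7/8 satisfied
(3,4)# 5/5 satisfied
(4,1)# 1/4 not
(4,2)+ 2/6 not
(4,3)# 4/7 satisfied
(4,4)# 3/4 satisfied
(5,1)+ 2/3 satisfied
(5,2)+ 2/4 satisfied
(5,4)+ 0/2 not

(4,1), (4,2), (5,4)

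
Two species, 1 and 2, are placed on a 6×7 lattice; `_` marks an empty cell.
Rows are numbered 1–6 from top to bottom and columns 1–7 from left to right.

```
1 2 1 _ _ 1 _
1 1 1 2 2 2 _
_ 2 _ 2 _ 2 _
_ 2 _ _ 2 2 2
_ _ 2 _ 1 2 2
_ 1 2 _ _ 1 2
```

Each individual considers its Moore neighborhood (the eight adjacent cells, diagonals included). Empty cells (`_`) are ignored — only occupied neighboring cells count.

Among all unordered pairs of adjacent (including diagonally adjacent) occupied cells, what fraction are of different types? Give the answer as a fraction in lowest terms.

Scan each occupied cell's neighbors to the right and below (and the two forward diagonals) so each pair is counted once.
From row 1: 8 unlike of 12 pairs (running 8/12).
From row 2: 5 unlike of 13 pairs (running 13/25).
From row 3: 0 unlike of 5 pairs (running 13/30).
From row 4: 2 unlike of 10 pairs (running 15/40).
From row 5: 4 unlike of 9 pairs (running 19/49).
From row 6: 2 unlike of 2 pairs (running 21/51).
Total adjacent occupied pairs: 51; unlike-type pairs: 21.
21/51 reduces to 7/17.

7/17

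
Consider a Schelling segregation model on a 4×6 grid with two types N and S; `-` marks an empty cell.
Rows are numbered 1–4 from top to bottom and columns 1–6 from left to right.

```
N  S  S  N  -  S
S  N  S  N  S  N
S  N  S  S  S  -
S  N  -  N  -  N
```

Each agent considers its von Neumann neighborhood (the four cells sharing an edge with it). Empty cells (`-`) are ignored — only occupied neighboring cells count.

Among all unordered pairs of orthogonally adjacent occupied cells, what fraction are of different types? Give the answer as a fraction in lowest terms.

Scan each occupied cell's neighbors to the right and below so each pair is counted once.
From row 1: 5 unlike of 8 pairs (running 5/8).
From row 2: 6 unlike of 10 pairs (running 11/18).
From row 3: 3 unlike of 7 pairs (running 14/25).
From row 4: 1 unlike of 1 pairs (running 15/26).
Total adjacent occupied pairs: 26; unlike-type pairs: 15.
15/26 is already in lowest terms.

15/26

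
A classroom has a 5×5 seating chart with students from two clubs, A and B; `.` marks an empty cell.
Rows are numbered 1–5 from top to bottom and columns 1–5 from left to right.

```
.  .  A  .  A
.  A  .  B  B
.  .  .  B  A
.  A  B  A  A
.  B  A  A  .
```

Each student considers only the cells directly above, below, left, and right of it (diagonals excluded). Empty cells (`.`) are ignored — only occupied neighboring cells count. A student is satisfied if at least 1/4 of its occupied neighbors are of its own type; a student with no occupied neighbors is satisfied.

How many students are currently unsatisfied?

4

Row 1: (1,3)A 0/0 ok · (1,5)A 0/1 unhappy
Row 2: (2,2)A 0/0 ok · (2,4)B 2/2 ok · (2,5)B 1/3 ok
Row 3: (3,4)B 1/3 ok · (3,5)A 1/3 ok
Row 4: (4,2)A 0/2 unhappy · (4,3)B 0/3 unhappy · (4,4)A 2/4 ok · (4,5)A 2/2 ok
Row 5: (5,2)B 0/2 unhappy · (5,3)A 1/3 ok · (5,4)A 2/2 ok
Unsatisfied: (1,5), (4,2), (4,3), (5,2) — 4 in total.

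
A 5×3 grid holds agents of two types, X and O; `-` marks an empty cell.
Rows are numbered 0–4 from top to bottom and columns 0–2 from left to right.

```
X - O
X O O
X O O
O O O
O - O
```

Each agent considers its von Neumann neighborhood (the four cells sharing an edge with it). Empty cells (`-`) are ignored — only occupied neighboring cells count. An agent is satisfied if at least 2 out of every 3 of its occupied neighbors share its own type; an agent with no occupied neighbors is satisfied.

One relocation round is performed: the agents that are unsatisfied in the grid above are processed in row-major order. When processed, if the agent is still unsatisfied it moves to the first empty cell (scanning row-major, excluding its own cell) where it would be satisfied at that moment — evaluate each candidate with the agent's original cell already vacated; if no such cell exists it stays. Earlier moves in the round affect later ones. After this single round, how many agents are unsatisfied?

1

Initially unsatisfied (in order): (2,0).
  (2,0): no empty cell satisfies it; stays.
Resulting grid:
X - O
X O O
X O O
O O O
O - O
Unsatisfied now: (2,0).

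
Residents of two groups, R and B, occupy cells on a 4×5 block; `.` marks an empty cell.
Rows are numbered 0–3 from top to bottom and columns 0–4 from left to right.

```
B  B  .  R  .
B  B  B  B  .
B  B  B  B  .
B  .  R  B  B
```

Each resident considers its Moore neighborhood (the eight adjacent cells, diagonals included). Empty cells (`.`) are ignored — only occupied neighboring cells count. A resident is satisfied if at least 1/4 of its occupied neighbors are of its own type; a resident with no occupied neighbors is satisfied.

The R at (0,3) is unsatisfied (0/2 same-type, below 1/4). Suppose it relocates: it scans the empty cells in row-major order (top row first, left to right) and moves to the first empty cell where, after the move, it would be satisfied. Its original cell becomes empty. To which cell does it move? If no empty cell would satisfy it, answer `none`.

none

Vacating (0,3). Empty cells in order:
  (0,2): 0/4 same-type → still unsatisfied.
  (0,4): 0/1 same-type → still unsatisfied.
  (1,4): 0/2 same-type → still unsatisfied.
  (2,4): 0/4 same-type → still unsatisfied.
  (3,1): 1/5 same-type → still unsatisfied.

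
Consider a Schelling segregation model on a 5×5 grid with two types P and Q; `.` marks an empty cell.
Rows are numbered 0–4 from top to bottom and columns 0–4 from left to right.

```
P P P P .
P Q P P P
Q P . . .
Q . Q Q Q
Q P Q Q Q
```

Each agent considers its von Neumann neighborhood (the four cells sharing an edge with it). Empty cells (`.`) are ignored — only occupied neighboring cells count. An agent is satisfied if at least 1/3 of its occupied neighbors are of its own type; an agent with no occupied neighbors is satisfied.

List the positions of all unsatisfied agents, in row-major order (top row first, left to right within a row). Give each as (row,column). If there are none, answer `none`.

(0,0)P 2/2 satisfied
(0,1)P 2/3 satisfied
(0,2)P 3/3 satisfied
(0,3)P 2/2 satisfied
(1,0)P 1/3 satisfied
(1,1)Q 0/4 not
(1,2)P 2/3 satisfied
(1,3)P 3/3 satisfied
(1,4)P 1/1 satisfied
(2,0)Q 1/3 satisfied
(2,1)P 0/2 not
(3,0)Q 2/2 satisfied
(3,2)Q 2/2 satisfied
(3,3)Q 3/3 satisfied
(3,4)Q 2/2 satisfied
(4,0)Q 1/2 satisfied
(4,1)P 0/2 not
(4,2)Q 2/3 satisfied
(4,3)Q 3/3 satisfied
(4,4)Q 2/2 satisfied

(1,1), (2,1), (4,1)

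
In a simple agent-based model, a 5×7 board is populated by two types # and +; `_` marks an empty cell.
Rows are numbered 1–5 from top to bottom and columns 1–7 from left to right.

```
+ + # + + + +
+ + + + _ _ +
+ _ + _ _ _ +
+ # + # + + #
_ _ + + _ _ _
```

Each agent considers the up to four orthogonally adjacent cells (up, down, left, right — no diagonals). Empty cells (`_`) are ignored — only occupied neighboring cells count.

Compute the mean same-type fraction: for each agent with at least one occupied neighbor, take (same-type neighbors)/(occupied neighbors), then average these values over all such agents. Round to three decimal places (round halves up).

Row 1: (1,1)+ 2/2 · (1,2)+ 2/3 · (1,3)# 0/3 · (1,4)+ 2/3 · (1,5)+ 2/2 · (1,6)+ 2/2 · (1,7)+ 2/2
Row 2: (2,1)+ 3/3 · (2,2)+ 3/3 · (2,3)+ 3/4 · (2,4)+ 2/2 · (2,7)+ 2/2
Row 3: (3,1)+ 2/2 · (3,3)+ 2/2 · (3,7)+ 1/2
Row 4: (4,1)+ 1/2 · (4,2)# 0/2 · (4,3)+ 2/4 · (4,4)# 0/3 · (4,5)+ 1/2 · (4,6)+ 1/2 · (4,7)# 0/2
Row 5: (5,3)+ 2/2 · (5,4)+ 1/2
Sum over 24 agents: 2/2 + 2/3 + 0/3 + 2/3 + 2/2 + 2/2 + 2/2 + 3/3 + 3/3 + 3/4 + 2/2 + 2/2 + 2/2 + 2/2 + 1/2 + 1/2 + 0/2 + 2/4 + 0/3 + 1/2 + 1/2 + 0/2 + 2/2 + 1/2 = 193/12; mean = 193/12 ÷ 24 = 193/288 = 0.670138… → 0.670.

0.670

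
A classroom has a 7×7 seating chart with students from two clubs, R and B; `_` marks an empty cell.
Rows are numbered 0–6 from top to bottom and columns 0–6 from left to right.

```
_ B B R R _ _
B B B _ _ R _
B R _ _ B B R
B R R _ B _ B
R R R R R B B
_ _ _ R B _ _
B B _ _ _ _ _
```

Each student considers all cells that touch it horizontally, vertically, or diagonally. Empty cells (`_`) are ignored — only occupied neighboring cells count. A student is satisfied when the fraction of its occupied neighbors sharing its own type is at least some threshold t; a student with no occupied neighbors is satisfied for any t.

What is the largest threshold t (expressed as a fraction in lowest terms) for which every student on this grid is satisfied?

1/5

(0,1)B 4/4
(0,2)B 3/4
(0,3)R 1/3
(0,4)R 2/2
(1,0)B 3/4
(1,1)B 5/6
(1,2)B 3/5
(1,5)R 2/4
(2,0)B 3/5
(2,1)R 2/7
(2,4)B 2/3
(2,5)B 3/5
(2,6)R 1/3
(3,0)B 1/5
(3,1)R 5/7
(3,2)R 5/5
(3,4)B 3/5
(3,6)B 3/4
(4,0)R 2/3
(4,1)R 4/5
(4,2)R 5/5
(4,3)R 4/6
(4,4)R 2/5
(4,5)B 4/5
(4,6)B 2/2
(5,3)R 3/4
(5,4)B 1/4
(6,0)B 1/1
(6,1)B 1/1
The smallest same-type fraction is 1/5 at (3,0), which reduces to 1/5. Any threshold above that leaves this student unsatisfied.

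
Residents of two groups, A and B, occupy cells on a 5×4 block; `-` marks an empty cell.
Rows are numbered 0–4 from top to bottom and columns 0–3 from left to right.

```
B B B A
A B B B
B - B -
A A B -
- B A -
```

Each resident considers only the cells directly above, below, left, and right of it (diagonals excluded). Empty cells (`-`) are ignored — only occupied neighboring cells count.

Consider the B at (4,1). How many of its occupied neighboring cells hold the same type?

Occupied neighbors of (4,1): (3,1)=A, (4,2)=A.
Same type (B): 0 of 2.

0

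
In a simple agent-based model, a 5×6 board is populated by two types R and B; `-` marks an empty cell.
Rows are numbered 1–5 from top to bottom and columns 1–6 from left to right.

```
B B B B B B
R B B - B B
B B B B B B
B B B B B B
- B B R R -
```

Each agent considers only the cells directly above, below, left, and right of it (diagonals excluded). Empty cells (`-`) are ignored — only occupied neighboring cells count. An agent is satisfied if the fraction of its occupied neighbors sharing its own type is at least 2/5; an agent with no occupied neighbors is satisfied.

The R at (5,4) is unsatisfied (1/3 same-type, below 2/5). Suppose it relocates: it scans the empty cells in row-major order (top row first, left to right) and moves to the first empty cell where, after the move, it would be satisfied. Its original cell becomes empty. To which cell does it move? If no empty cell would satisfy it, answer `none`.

Vacating (5,4). Empty cells in order:
  (2,4): 0/4 same-type → still unsatisfied.
  (5,1): 0/2 same-type → still unsatisfied.
  (5,6): 1/2 same-type → satisfied — stop here.

(5,6)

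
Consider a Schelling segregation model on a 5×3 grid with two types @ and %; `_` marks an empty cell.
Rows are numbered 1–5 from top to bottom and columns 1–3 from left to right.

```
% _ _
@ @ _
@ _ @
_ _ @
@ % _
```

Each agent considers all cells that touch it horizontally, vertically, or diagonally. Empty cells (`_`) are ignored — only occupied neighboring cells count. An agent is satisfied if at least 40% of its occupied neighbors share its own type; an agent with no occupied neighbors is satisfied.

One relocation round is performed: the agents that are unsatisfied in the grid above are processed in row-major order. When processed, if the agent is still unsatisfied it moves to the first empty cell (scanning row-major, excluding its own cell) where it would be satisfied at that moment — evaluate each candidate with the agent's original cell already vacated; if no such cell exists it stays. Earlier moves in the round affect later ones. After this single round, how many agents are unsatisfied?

Initially unsatisfied (in order): (1,1), (5,1), (5,2).
  (1,1) → (5,3).
  (5,1) → (1,1).
  (5,2): now satisfied by earlier moves; stays.
Resulting grid:
@ _ _
@ @ _
@ _ @
_ _ @
_ % %
Unsatisfied now: (4,3).

1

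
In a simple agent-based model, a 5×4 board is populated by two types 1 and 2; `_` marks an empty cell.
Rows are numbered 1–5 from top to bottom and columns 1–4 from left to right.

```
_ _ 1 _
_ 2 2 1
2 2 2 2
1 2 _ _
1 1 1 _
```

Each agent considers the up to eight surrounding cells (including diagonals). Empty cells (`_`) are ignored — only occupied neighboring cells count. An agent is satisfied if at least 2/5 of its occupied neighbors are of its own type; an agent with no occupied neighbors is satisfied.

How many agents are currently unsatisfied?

2

(1,3)1 1/3 ✗
(2,2)2 4/5 ✓
(2,3)2 4/6 ✓
(2,4)1 1/4 ✗
(3,1)2 3/4 ✓
(3,2)2 5/6 ✓
(3,3)2 5/6 ✓
(3,4)2 2/3 ✓
(4,1)1 2/5 ✓
(4,2)2 3/7 ✓
(5,1)1 2/3 ✓
(5,2)1 3/4 ✓
(5,3)1 1/2 ✓
Unsatisfied: (1,3), (2,4) — 2 in total.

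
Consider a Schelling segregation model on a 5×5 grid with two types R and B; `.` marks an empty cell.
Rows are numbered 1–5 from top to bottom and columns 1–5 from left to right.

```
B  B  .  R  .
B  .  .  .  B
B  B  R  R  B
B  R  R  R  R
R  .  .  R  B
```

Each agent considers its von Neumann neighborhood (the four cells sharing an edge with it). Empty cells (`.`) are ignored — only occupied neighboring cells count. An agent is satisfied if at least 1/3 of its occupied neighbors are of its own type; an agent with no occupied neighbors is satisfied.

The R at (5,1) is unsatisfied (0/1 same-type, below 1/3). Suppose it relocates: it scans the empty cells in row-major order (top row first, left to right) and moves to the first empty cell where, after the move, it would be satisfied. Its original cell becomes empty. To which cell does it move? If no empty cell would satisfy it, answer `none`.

(1,3)

Vacating (5,1). Empty cells in order:
  (1,3): 1/2 same-type → satisfied — stop here.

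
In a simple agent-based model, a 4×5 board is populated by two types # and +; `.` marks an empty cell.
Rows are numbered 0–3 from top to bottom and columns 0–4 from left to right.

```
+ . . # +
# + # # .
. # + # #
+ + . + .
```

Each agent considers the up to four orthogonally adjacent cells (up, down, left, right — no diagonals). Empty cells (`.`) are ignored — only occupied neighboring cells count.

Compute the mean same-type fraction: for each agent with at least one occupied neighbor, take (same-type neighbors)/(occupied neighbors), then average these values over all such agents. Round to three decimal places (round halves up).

0.345

Row 0: (0,0)+ 0/1 · (0,3)# 1/2 · (0,4)+ 0/1
Row 1: (1,0)# 0/2 · (1,1)+ 0/3 · (1,2)# 1/3 · (1,3)# 3/3
Row 2: (2,1)# 0/3 · (2,2)+ 0/3 · (2,3)# 2/4 · (2,4)# 1/1
Row 3: (3,0)+ 1/1 · (3,1)+ 1/2 · (3,3)+ 0/1
Sum over 14 agents: 0/1 + 1/2 + 0/1 + 0/2 + 0/3 + 1/3 + 3/3 + 0/3 + 0/3 + 2/4 + 1/1 + 1/1 + 1/2 + 0/1 = 29/6; mean = 29/6 ÷ 14 = 29/84 = 0.345238… → 0.345.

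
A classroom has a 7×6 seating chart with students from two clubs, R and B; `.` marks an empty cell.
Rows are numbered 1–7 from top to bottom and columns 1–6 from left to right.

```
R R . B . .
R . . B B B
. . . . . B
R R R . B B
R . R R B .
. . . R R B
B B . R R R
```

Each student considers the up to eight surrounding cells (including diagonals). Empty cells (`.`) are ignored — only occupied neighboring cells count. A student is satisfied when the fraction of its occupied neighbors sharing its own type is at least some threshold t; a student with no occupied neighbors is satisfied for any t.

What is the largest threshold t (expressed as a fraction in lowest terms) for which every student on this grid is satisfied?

(1,1)R 2/2
(1,2)R 2/2
(1,4)B 2/2
(2,1)R 2/2
(2,4)B 2/2
(2,5)B 4/4
(2,6)B 2/2
(3,6)B 4/4
(4,1)R 2/2
(4,2)R 4/4
(4,3)R 3/3
(4,5)B 3/4
(4,6)B 3/3
(5,1)R 2/2
(5,3)R 4/4
(5,4)R 4/6
(5,5)B 3/6
(6,4)R 5/6
(6,5)R 5/7
(6,6)B 1/4
(7,1)B 1/1
(7,2)B 1/1
(7,4)R 3/3
(7,5)R 4/5
(7,6)R 2/3
The smallest same-type fraction is 1/4 at (6,6), which reduces to 1/4. Any threshold above that leaves this student unsatisfied.

1/4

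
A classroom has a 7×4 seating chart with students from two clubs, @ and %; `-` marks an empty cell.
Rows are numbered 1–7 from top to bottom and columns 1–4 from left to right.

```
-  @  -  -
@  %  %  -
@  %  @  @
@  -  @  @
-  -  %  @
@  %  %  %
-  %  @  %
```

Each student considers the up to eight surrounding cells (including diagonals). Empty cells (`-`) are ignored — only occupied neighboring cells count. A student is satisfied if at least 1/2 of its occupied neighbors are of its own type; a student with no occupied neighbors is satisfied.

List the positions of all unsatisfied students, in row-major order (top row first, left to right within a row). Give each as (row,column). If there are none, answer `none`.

Row 1: (1,2)@ 1/3 unhappy
Row 2: (2,1)@ 2/4 ok · (2,2)% 2/6 unhappy · (2,3)% 2/5 unhappy
Row 3: (3,1)@ 2/4 ok · (3,2)% 2/7 unhappy · (3,3)@ 3/6 ok · (3,4)@ 3/4 ok
Row 4: (4,1)@ 1/2 ok · (4,3)@ 4/6 ok · (4,4)@ 4/5 ok
Row 5: (5,3)% 3/6 ok · (5,4)@ 2/5 unhappy
Row 6: (6,1)@ 0/2 unhappy · (6,2)% 3/5 ok · (6,3)% 5/7 ok · (6,4)% 3/5 ok
Row 7: (7,2)% 2/4 ok · (7,3)@ 0/5 unhappy · (7,4)% 2/3 ok

(1,2), (2,2), (2,3), (3,2), (5,4), (6,1), (7,3)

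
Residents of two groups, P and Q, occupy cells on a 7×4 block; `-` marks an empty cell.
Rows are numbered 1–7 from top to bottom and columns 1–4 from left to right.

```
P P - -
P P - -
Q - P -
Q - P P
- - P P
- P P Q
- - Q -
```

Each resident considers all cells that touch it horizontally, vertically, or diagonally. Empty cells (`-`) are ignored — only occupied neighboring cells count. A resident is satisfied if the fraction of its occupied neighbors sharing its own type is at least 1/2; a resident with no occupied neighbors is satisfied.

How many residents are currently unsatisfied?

(1,1)P 3/3 satisfied
(1,2)P 3/3 satisfied
(2,1)P 3/4 satisfied
(2,2)P 4/5 satisfied
(3,1)Q 1/3 not
(3,3)P 3/3 satisfied
(4,1)Q 1/1 satisfied
(4,3)P 4/4 satisfied
(4,4)P 4/4 satisfied
(5,3)P 5/6 satisfied
(5,4)P 4/5 satisfied
(6,2)P 2/3 satisfied
(6,3)P 3/5 satisfied
(6,4)Q 1/4 not
(7,3)Q 1/3 not
Unsatisfied: (3,1), (6,4), (7,3) — 3 in total.

3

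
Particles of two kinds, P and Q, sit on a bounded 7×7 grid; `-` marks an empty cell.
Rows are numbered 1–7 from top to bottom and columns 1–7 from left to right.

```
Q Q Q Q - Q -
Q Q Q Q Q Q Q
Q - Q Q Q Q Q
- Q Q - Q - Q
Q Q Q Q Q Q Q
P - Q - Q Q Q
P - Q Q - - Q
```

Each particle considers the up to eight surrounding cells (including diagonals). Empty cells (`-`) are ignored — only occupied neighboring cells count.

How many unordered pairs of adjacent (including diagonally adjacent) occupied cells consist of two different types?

Scan each occupied cell's neighbors to the right and below (and the two forward diagonals) so each pair is counted once.
From row 1: 0 unlike of 17 pairs (running 0/17).
From row 2: 0 unlike of 22 pairs (running 0/39).
From row 3: 0 unlike of 13 pairs (running 0/52).
From row 4: 0 unlike of 12 pairs (running 0/64).
From row 5: 2 unlike of 19 pairs (running 2/83).
From row 6: 0 unlike of 8 pairs (running 2/91).
From row 7: 0 unlike of 1 pairs (running 2/92).
Total adjacent occupied pairs: 92; unlike-type pairs: 2.

2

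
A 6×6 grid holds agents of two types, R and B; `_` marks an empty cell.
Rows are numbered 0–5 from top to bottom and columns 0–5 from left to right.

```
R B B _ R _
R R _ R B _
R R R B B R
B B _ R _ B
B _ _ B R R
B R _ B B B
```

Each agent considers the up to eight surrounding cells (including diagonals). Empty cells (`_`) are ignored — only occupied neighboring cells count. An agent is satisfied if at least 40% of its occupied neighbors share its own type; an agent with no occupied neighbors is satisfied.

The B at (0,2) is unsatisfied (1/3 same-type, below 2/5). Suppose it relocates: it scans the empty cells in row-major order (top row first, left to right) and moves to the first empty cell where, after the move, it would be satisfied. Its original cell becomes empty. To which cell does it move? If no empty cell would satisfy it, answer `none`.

Vacating (0,2). Empty cells in order:
  (0,3): 1/3 same-type → still unsatisfied.
  (0,5): 1/2 same-type → satisfied — stop here.

(0,5)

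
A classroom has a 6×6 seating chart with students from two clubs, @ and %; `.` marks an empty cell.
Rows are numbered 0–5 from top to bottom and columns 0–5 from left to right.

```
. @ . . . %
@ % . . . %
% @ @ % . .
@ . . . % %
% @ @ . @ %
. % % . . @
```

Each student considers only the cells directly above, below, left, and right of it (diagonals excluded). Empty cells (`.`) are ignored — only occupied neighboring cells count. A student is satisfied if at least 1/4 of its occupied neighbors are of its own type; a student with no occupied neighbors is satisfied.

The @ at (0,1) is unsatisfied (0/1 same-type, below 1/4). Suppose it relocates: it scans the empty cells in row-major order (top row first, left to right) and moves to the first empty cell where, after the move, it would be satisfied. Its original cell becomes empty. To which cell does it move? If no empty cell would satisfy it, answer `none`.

(0,0)

Vacating (0,1). Empty cells in order:
  (0,0): 1/1 same-type → satisfied — stop here.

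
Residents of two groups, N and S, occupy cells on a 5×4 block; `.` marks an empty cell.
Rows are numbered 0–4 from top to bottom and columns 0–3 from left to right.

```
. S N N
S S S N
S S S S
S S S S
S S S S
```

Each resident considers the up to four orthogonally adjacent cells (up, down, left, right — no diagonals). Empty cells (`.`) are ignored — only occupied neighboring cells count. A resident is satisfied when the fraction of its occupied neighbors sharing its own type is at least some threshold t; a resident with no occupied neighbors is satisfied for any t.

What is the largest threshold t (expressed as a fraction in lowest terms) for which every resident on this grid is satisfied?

1/3

Row 0: (0,1)S 1/2 · (0,2)N 1/3 · (0,3)N 2/2
Row 1: (1,0)S 2/2 · (1,1)S 4/4 · (1,2)S 2/4 · (1,3)N 1/3
Row 2: (2,0)S 3/3 · (2,1)S 4/4 · (2,2)S 4/4 · (2,3)S 2/3
Row 3: (3,0)S 3/3 · (3,1)S 4/4 · (3,2)S 4/4 · (3,3)S 3/3
Row 4: (4,0)S 2/2 · (4,1)S 3/3 · (4,2)S 3/3 · (4,3)S 2/2
The smallest same-type fraction is 1/3 at (0,2), which reduces to 1/3. Any threshold above that leaves this resident unsatisfied.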